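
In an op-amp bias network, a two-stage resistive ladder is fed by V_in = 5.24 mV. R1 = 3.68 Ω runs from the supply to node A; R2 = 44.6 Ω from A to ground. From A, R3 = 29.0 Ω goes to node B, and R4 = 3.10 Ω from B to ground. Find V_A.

Node A sees R2 in parallel with the series input of stage 2, R3 + R4 = 32.10 Ω.
R2 ‖ (R3+R4) = 18.67 Ω.
First divider: V_A = V_in · 18.67/(3.68 + 18.67) = 4.377 mV.

V_A ≈ 4.38 mV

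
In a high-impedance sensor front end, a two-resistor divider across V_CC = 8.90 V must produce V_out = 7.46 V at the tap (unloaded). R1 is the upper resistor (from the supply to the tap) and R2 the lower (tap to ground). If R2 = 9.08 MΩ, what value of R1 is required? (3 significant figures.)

V_out/V_CC = R2/(R1+R2) = 0.8382.
So R1 = R2 · (V_CC/V_out − 1) = 9.08 × (8.90/7.46 − 1) = 9.08 × 0.1930 = 1.753 MΩ.

R1 ≈ 1.75 MΩ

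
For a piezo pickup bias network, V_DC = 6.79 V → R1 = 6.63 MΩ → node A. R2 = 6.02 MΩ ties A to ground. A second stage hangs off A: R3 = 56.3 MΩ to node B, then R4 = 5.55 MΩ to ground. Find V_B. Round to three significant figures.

V_B ≈ 0.276 V

Node A sees R2 in parallel with the series input of stage 2, R3 + R4 = 61.85 MΩ.
Effective lower resistance at A: R2 ‖ 61.85 = 5.486 MΩ.
So V_A = 6.79 × 0.4528 = 3.074 V.
Stage 2 is unloaded, so V_B = V_A · R4/(R3+R4) = 3.074 × 5.55/61.85 = 0.2759 V.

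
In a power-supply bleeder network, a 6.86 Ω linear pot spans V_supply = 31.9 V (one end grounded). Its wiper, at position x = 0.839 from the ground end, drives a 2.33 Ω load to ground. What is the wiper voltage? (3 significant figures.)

V_out ≈ 19.1 V

The pot divides into 1.104 Ω above the wiper and 5.756 Ω below.
(x·R_p) ‖ R_L = 1.659 Ω.
V_out = 31.9 × 1.659/(1.104 + 1.659) = 19.15 V.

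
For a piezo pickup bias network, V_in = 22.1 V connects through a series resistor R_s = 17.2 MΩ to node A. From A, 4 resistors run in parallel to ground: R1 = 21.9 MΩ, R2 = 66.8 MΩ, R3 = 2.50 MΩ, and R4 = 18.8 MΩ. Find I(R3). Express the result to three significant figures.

I ≈ 0.899 µA

Parallel bank: R_p = 1/(1/21.9 + 1/66.8 + 1/2.50 + 1/18.8) = 1.946 MΩ.
Node voltage V_A = V_in · R_p/(R_s + R_p) = 22.1 × 0.1016 = 2.246 V.
I(R3) = V_A / R3 = 2.246/2.50 = 0.8986 µA.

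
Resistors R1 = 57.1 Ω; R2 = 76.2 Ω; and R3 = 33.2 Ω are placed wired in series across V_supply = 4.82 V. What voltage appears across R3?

ΣR = 57.1 + 76.2 + 33.2 = 166.5 Ω.
By the voltage-divider rule, V = 4.82 × 33.20/166.5 = 0.9611 V.

V ≈ 0.961 V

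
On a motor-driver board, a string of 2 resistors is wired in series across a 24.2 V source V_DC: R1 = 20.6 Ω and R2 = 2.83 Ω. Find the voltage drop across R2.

V ≈ 2.92 V

Series total: ΣR = 20.6 + 2.83 = 23.43 Ω.
Voltage divider: V = V_DC · (2.830 / 23.43) = 24.2 × 0.1208 = 2.923 V.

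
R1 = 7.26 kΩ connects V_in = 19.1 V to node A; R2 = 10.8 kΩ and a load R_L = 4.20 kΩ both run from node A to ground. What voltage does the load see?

V_out ≈ 5.62 V

R2 ‖ R_L = (10.8 × 4.20)/(10.8 + 4.20) = 3.024 kΩ.
Voltage divider with the loaded lower leg: V_out = 19.1 × 3.024/(7.26 + 3.024) = 19.1 × 0.2940 = 5.616 V.
(Unloaded it would be 11.4 V; the load pulls it down.)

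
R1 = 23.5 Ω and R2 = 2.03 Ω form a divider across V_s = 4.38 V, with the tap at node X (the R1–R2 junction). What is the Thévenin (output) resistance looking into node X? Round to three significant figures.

R_th ≈ 1.87 Ω

Looking into X with the source shorted: R_th = R1·R2/(R1+R2) = 23.50 × 2.03/25.53 = 1.869 Ω.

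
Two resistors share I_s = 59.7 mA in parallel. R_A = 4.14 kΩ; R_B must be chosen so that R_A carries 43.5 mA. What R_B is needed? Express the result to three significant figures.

R_B ≈ 11.1 kΩ

Two-branch current divider: I_A = I_s · R_B/(R_A + R_B).
43.5/59.7 = R_B/(R_A + R_B) → R_B = R_A · (0.7286)/(1 − 0.7286) = 4.14 × 2.685 = 11.12 kΩ.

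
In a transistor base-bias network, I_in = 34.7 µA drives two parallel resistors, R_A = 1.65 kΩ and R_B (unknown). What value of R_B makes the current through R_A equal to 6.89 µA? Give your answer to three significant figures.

The fraction through R_A equals R_B/(R_A+R_B).
With f = 0.1986, R_B = R_A · f/(1−f) = 1.65 × 0.2478 = 0.4088 kΩ.

R_B ≈ 0.409 kΩ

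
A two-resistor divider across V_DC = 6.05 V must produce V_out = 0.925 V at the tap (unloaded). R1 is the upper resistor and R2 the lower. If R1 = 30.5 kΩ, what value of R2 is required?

Required fraction k = V_out/V_DC = 0.1529.
Rearranging, R2 = R1·k/(1−k) = 30.5 × 0.1805 = 5.505 kΩ.

R2 ≈ 5.50 kΩ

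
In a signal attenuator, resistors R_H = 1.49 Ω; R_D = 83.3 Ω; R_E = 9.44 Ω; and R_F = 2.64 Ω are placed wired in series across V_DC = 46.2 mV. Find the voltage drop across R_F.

Total series resistance ΣR = 1.49 + 83.3 + 9.44 + 2.64 = 96.87 Ω.
V = V_DC · R/ΣR = 46.2 × 0.02725 = 1.259 mV.

V ≈ 1.26 mV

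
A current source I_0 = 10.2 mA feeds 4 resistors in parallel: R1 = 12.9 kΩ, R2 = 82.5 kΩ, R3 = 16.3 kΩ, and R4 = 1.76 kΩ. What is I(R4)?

Total conductance ΣG = 1/12.9 + 1/82.5 + 1/16.3 + 1/1.76 = 0.7192 (units of 1/kΩ).
R4 takes the fraction G_k/ΣG = 0.5682/0.7192 = 0.7900, so I = 10.2 × 0.7900 = 8.059 mA.

I ≈ 8.06 mA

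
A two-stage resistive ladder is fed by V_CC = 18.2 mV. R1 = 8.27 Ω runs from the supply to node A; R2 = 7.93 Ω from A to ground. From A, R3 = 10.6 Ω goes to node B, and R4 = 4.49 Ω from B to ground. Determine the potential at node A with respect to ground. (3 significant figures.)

V_A ≈ 7.02 mV

Node A sees R2 in parallel with the series input of stage 2, R3 + R4 = 15.09 Ω.
R2 ‖ (R3+R4) = 5.198 Ω.
First divider: V_A = V_CC · 5.198/(8.27 + 5.198) = 7.025 mV.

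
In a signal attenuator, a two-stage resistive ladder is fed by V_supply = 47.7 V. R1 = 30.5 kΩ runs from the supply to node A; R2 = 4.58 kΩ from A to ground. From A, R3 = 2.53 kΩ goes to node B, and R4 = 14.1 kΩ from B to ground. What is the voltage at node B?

V_B ≈ 4.26 V

Node A sees R2 in parallel with the series input of stage 2, R3 + R4 = 16.63 kΩ.
Effective lower resistance at A: R2 ‖ 16.63 = 3.591 kΩ.
V_A = 47.7 × 3.591/(30.5 + 3.591) = 5.025 V.
Stage 2 is unloaded, so V_B = V_A · R4/(R3+R4) = 5.025 × 14.1/16.63 = 4.260 V.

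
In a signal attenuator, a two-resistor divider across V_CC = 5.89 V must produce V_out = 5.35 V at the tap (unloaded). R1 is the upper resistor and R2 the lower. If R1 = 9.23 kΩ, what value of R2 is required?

V_out/V_CC = R2/(R1+R2) = 0.9083.
So R2 = R1 · V_out/(V_CC − V_out) = 9.23 × 5.35/(5.89 − 5.35) = 9.23 × 9.907 = 91.45 kΩ.

R2 ≈ 91.4 kΩ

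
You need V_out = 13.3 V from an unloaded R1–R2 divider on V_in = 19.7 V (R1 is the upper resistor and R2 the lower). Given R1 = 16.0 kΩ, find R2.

R2 ≈ 33.3 kΩ

V_out/V_in = R2/(R1+R2) = 0.6751.
So R2 = R1 · V_out/(V_in − V_out) = 16.0 × 13.3/(19.7 − 13.3) = 16.0 × 2.078 = 33.25 kΩ.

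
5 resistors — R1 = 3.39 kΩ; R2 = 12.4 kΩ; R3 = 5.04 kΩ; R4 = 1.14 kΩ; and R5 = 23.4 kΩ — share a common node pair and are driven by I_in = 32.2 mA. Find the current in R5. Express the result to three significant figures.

I ≈ 0.921 mA

ΣG = 1/3.39 + 1/12.4 + 1/5.04 + 1/1.14 + 1/23.4 = 1.494.
By the current-divider rule, I = I_in · G_k/ΣG = 32.2 × 0.02860 = 0.9211 mA.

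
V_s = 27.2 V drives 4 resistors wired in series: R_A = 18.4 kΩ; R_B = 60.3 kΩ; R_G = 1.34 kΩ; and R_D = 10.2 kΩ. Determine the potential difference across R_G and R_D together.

ΣR = 18.4 + 60.3 + 1.34 + 10.2 = 90.24 kΩ.
R_{R_G..R_D} = 1.34 + 10.2 = 11.54 kΩ.
By the voltage-divider rule, V = 27.2 × 11.54/90.24 = 3.478 V.

V ≈ 3.48 V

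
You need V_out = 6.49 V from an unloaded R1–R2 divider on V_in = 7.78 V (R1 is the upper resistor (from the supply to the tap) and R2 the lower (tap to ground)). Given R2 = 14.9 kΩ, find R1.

R1 ≈ 2.96 kΩ

The divider ratio is R2/(R1+R2) = 6.49/7.78 = 0.8342.
So R1 = R2 · (V_in/V_out − 1) = 14.9 × (7.78/6.49 − 1) = 14.9 × 0.1988 = 2.962 kΩ.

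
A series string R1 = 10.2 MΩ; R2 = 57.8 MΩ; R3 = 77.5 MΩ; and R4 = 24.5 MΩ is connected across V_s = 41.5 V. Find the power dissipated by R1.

ΣR = 170.0 MΩ → I = 41.5/170.0 = 0.2441 µA.
P(R1) = I²·R1 = (0.2441)² × 10.2 = 0.6079 µW.

P ≈ 0.608 µW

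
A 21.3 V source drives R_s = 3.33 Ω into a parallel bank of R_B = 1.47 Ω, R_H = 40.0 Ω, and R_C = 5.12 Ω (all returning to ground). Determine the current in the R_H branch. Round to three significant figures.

Parallel bank: R_p = 1/(1/1.47 + 1/40.0 + 1/5.12) = 1.110 Ω.
V_A by voltage divider: V_A = 21.3 × 1.110/(3.33 + 1.110) = 5.326 V.
I(R_H) = V_A / R_H = 5.326/40.0 = 0.1332 A.
(Check via current divider: I_total = 4.797 A; share G_k/ΣG = 0.02776 → same result.)

I ≈ 0.133 A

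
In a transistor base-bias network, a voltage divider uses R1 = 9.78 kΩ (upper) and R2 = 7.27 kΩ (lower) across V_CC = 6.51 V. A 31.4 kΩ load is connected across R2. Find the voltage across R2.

R2 ‖ R_L = (7.27 × 31.4)/(7.27 + 31.4) = 5.903 kΩ.
Now apply the divider: V_out = 6.51 × 0.3764 = 2.450 V.
(Unloaded it would be 2.78 V; the load pulls it down.)

V_out ≈ 2.45 V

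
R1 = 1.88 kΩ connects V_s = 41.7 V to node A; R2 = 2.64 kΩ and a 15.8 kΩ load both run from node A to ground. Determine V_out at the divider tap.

R2 ‖ R_L = (2.64 × 15.8)/(2.64 + 15.8) = 2.262 kΩ.
Now apply the divider: V_out = 41.7 × 0.5461 = 22.77 V.
(Unloaded it would be 24.4 V; the load pulls it down.)

V_out ≈ 22.8 V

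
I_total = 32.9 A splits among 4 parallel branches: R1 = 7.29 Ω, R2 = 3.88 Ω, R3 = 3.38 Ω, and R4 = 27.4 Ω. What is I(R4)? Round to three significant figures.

I ≈ 1.65 A

Conductances: ΣG = 1/7.29 + 1/3.88 + 1/3.38 + 1/27.4 = 0.7273 (1/Ω).
R4 takes the fraction G_k/ΣG = 0.03650/0.7273 = 0.05018, so I = 32.9 × 0.05018 = 1.651 A.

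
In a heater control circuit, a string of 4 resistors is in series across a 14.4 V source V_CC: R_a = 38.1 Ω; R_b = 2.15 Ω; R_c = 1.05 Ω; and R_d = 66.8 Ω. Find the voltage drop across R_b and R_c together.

ΣR = 38.1 + 2.15 + 1.05 + 66.8 = 108.1 Ω.
R_{R_b..R_c} = 2.15 + 1.05 = 3.200 Ω.
Voltage divider: V = V_CC · (3.200 / 108.1) = 14.4 × 0.02960 = 0.4263 V.

V ≈ 0.426 V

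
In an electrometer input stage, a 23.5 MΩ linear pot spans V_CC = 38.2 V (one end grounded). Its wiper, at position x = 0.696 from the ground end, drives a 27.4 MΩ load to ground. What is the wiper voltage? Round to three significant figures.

V_out ≈ 22.5 V

Lower segment x·R_p = 16.36 MΩ; upper segment (1−x)·R_p = 7.144 MΩ.
Lower segment in parallel with the load: 16.36 ‖ 27.4 = 10.24 MΩ.
Then V_out = V_CC · 10.24/(7.144 + 10.24) = 22.50 V.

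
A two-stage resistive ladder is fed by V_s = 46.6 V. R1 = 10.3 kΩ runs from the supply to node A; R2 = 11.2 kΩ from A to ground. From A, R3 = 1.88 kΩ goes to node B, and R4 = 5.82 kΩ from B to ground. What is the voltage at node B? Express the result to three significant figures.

V_B ≈ 10.8 V

The second stage (R3 + R4 = 7.700 kΩ) loads node A in parallel with R2.
R2 ‖ (R3+R4) = 4.563 kΩ.
V_A = 46.6 × 4.563/(10.3 + 4.563) = 14.31 V.
Then the unloaded second divider: V_B = V_A × R4/(R3+R4) = 14.31 × 0.7558 = 10.81 V.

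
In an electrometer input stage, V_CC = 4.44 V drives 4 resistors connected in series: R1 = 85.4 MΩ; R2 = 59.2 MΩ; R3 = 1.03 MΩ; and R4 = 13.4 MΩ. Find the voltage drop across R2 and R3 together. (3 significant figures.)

V ≈ 1.68 V

Series total: ΣR = 85.4 + 59.2 + 1.03 + 13.4 = 159.0 MΩ.
R_{R2..R3} = 59.2 + 1.03 = 60.23 MΩ.
By the voltage-divider rule, V = 4.44 × 60.23/159.0 = 1.682 V.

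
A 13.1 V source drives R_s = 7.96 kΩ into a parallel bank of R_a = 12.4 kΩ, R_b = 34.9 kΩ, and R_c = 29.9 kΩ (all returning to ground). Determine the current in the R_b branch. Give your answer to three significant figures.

Parallel bank: R_p = 1/(1/12.4 + 1/34.9 + 1/29.9) = 7.006 kΩ.
Node voltage V_A = V_CC · R_p/(R_s + R_p) = 13.1 × 0.4681 = 6.132 V.
I(R_b) = V_A / R_b = 6.132/34.9 = 0.1757 mA.

I ≈ 0.176 mA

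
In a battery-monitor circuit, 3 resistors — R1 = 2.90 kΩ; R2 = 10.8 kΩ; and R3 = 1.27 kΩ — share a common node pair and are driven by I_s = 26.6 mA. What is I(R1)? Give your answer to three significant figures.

I ≈ 7.49 mA

Total conductance ΣG = 1/2.90 + 1/10.8 + 1/1.27 = 1.225 (units of 1/kΩ).
R1 takes the fraction G_k/ΣG = 0.3448/1.225 = 0.2815, so I = 26.6 × 0.2815 = 7.489 mA.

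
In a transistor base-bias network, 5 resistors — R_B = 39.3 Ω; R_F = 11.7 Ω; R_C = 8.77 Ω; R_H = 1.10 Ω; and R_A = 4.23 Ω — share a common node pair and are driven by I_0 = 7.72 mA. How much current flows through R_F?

Conductances: ΣG = 1/39.3 + 1/11.7 + 1/8.77 + 1/1.10 + 1/4.23 = 1.370 (1/Ω).
R_F takes the fraction G_k/ΣG = 0.08547/1.370 = 0.06237, so I = 7.72 × 0.06237 = 0.4815 mA.

I ≈ 0.481 mA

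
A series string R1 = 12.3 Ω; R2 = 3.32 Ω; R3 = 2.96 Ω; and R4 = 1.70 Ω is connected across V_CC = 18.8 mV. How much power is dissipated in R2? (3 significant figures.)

The common current is I = 18.8/20.28 = 0.9270 mA.
V(R2) = I·R = 3.078 mV; P = V·I = 3.078 × 0.9270 = 2.853 µW.

P ≈ 2.85 µW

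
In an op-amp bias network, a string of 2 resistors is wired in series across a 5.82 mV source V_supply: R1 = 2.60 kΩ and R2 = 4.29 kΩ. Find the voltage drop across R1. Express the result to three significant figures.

ΣR = 2.60 + 4.29 = 6.890 kΩ.
By the voltage-divider rule, V = 5.82 × 2.600/6.890 = 2.196 mV.

V ≈ 2.20 mV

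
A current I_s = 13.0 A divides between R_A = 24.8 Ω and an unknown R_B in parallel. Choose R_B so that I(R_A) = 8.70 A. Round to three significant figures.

R_B ≈ 50.2 Ω

Two-branch current divider: I_A = I_s · R_B/(R_A + R_B).
With f = 0.6692, R_B = R_A · f/(1−f) = 24.8 × 2.023 = 50.18 Ω.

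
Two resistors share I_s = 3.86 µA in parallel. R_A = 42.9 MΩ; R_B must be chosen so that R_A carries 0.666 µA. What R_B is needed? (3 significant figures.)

R_B ≈ 8.95 MΩ

In a two-way split, I_A/I_s = R_B/(R_A + R_B).
With f = 0.1725, R_B = R_A · f/(1−f) = 42.9 × 0.2085 = 8.945 MΩ.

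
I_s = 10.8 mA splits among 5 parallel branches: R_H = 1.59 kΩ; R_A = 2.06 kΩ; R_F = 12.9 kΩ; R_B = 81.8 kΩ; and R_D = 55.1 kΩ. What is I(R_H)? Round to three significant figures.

Conductances: ΣG = 1/1.59 + 1/2.06 + 1/12.9 + 1/81.8 + 1/55.1 = 1.222 (1/kΩ).
Current divider: I(R_H) = I_s · G_k/ΣG = 10.8 × (0.6289/1.222) = 10.8 × 0.5146 = 5.557 mA.

I ≈ 5.56 mA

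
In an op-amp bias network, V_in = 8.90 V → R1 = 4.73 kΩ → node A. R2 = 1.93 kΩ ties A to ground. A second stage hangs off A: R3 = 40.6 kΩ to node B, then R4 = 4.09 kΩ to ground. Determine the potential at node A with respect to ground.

The second stage (R3 + R4 = 44.69 kΩ) loads node A in parallel with R2.
R2 ‖ (R3+R4) = 1.850 kΩ.
V_A = 8.90 × 1.850/(4.73 + 1.850) = 2.502 V.

V_A ≈ 2.50 V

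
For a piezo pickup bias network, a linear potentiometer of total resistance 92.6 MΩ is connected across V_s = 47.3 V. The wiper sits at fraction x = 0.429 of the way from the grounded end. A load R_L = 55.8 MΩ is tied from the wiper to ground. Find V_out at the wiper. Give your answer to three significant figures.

Lower segment x·R_p = 39.73 MΩ; upper segment (1−x)·R_p = 52.87 MΩ.
R_L loads the lower segment: effective lower R = 23.21 MΩ.
Loaded-divider output: V_out = 47.3 × 0.3050 = 14.43 V.

V_out ≈ 14.4 V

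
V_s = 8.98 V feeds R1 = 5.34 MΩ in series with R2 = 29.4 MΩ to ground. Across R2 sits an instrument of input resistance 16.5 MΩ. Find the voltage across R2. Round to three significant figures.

V_out ≈ 5.97 V

The load sits in parallel with R2, giving an effective lower resistance R2' = R2·R_L/(R2+R_L) = 10.57 MΩ.
Voltage divider with the loaded lower leg: V_out = 8.98 × 10.57/(5.34 + 10.57) = 8.98 × 0.6643 = 5.966 V.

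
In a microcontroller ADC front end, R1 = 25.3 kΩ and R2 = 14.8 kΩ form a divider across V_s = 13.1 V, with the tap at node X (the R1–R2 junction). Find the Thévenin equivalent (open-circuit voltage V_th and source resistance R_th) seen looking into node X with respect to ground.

With X open, the divider is unloaded: V_th = 13.1 × 14.8/40.10 = 4.835 V.
With V_s suppressed (replaced by a short), R_th = R1 ‖ R2 = (25.30 × 14.8)/(25.30 + 14.8) = 9.338 kΩ.

V_th ≈ 4.83 V, R_th ≈ 9.34 kΩ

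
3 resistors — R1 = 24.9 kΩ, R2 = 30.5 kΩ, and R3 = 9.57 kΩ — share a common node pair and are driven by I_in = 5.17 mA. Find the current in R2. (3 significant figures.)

Conductances: ΣG = 1/24.9 + 1/30.5 + 1/9.57 = 0.1774 (1/kΩ).
Current divider: I(R2) = I_in · G_k/ΣG = 5.17 × (0.03279/0.1774) = 5.17 × 0.1848 = 0.9553 mA.

I ≈ 0.955 mA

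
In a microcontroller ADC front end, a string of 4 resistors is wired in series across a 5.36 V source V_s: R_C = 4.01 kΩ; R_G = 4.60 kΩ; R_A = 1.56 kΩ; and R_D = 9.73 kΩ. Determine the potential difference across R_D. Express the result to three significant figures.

V ≈ 2.62 V

ΣR = 4.01 + 4.60 + 1.56 + 9.73 = 19.90 kΩ.
V = V_s · R/ΣR = 5.36 × 0.4889 = 2.621 V.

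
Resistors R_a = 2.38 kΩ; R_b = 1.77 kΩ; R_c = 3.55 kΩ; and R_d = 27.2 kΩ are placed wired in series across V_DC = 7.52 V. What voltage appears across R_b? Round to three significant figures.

ΣR = 2.38 + 1.77 + 3.55 + 27.2 = 34.90 kΩ.
V = V_DC · R/ΣR = 7.52 × 0.05072 = 0.3814 V.

V ≈ 0.381 V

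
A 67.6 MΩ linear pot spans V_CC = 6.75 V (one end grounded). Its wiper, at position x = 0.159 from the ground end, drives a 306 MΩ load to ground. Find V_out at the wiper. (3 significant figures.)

V_out ≈ 1.04 V

Lower segment x·R_p = 10.75 MΩ; upper segment (1−x)·R_p = 56.85 MΩ.
Lower segment in parallel with the load: 10.75 ‖ 306 = 10.38 MΩ.
V_out = 6.75 × 10.38/(56.85 + 10.38) = 1.042 V.
(Unloaded: V_out = x·V_CC = 1.07 V.)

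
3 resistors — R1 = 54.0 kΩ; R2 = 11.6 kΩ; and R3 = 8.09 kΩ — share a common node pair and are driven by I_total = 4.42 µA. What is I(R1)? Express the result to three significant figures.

I ≈ 0.358 µA

Total conductance ΣG = 1/54.0 + 1/11.6 + 1/8.09 = 0.2283 (units of 1/kΩ).
Current divider: I(R1) = I_total · G_k/ΣG = 4.42 × (0.01852/0.2283) = 4.42 × 0.08110 = 0.3585 µA.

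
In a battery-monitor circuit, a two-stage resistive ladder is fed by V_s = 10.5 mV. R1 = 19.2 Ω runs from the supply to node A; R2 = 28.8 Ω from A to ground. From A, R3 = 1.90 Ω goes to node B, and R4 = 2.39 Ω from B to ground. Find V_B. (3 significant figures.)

V_B ≈ 0.952 mV

Node A sees R2 in parallel with the series input of stage 2, R3 + R4 = 4.290 Ω.
R2 ‖ (R3+R4) = 3.734 Ω.
So V_A = 10.5 × 0.1628 = 1.709 mV.
V_B = V_A × 0.5571 = 0.9524 mV.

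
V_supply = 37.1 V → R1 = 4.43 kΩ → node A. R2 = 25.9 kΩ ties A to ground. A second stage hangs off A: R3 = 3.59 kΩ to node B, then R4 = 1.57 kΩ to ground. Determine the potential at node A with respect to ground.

The second stage (R3 + R4 = 5.160 kΩ) loads node A in parallel with R2.
R2 ‖ (R3+R4) = 4.303 kΩ.
So V_A = 37.1 × 0.4927 = 18.28 V.

V_A ≈ 18.3 V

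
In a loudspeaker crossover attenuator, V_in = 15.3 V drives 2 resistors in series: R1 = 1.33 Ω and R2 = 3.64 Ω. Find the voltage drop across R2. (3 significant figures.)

V ≈ 11.2 V

Series total: ΣR = 1.33 + 3.64 = 4.970 Ω.
Voltage divider: V = V_in · (3.640 / 4.970) = 15.3 × 0.7324 = 11.21 V.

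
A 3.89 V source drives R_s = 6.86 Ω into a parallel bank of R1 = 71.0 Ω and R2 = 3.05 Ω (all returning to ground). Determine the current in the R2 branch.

Combine the parallel branches: R_p = (1/71.0 + 1/3.05)⁻¹ = 2.924 Ω.
Node voltage V_A = V_in · R_p/(R_s + R_p) = 3.89 × 0.2989 = 1.163 V.
I(R2) = V_A / R2 = 1.163/3.05 = 0.3812 A.

I ≈ 0.381 A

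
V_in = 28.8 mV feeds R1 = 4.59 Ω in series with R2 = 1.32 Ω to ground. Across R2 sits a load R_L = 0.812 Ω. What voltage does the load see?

First combine the lower leg with the load: R2 ‖ R_L = 0.5027 Ω.
Voltage divider with the loaded lower leg: V_out = 28.8 × 0.5027/(4.59 + 0.5027) = 28.8 × 0.09872 = 2.843 mV.

V_out ≈ 2.84 mV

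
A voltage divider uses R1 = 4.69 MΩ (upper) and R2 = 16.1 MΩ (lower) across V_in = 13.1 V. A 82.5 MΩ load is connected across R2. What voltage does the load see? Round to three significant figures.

The load sits in parallel with R2, giving an effective lower resistance R2' = R2·R_L/(R2+R_L) = 13.47 MΩ.
Now apply the divider: V_out = 13.1 × 0.7418 = 9.717 V.

V_out ≈ 9.72 V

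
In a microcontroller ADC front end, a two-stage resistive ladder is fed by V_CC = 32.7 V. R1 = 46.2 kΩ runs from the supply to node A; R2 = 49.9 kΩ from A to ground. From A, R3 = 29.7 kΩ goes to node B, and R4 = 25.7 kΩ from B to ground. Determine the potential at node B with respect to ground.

The second stage (R3 + R4 = 55.40 kΩ) loads node A in parallel with R2.
Effective lower resistance at A: R2 ‖ 55.40 = 26.25 kΩ.
So V_A = 32.7 × 0.3623 = 11.85 V.
Stage 2 is unloaded, so V_B = V_A · R4/(R3+R4) = 11.85 × 25.7/55.40 = 5.497 V.

V_B ≈ 5.50 V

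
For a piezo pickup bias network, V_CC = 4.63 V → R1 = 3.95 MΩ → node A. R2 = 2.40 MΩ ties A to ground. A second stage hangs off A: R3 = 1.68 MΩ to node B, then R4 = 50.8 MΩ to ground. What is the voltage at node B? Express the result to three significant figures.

Looking into the second stage from A: R3 + R4 = 52.48 MΩ appears in parallel with R2.
Effective lower resistance at A: R2 ‖ 52.48 = 2.295 MΩ.
V_A = 4.63 × 2.295/(3.95 + 2.295) = 1.702 V.
Stage 2 is unloaded, so V_B = V_A · R4/(R3+R4) = 1.702 × 50.8/52.48 = 1.647 V.

V_B ≈ 1.65 V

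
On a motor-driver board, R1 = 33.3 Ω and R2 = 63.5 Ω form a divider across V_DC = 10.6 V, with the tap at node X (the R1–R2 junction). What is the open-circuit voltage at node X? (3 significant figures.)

V_th is the unloaded tap voltage: V_DC · R2/(R1+R2) = 10.6 × 0.6560 = 6.954 V.

V_th ≈ 6.95 V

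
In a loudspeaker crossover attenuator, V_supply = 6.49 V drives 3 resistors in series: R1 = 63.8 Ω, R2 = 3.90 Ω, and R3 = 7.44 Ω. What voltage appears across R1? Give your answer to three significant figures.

Series total: ΣR = 63.8 + 3.90 + 7.44 = 75.14 Ω.
Voltage divider: V = V_supply · (63.80 / 75.14) = 6.49 × 0.8491 = 5.511 V.

V ≈ 5.51 V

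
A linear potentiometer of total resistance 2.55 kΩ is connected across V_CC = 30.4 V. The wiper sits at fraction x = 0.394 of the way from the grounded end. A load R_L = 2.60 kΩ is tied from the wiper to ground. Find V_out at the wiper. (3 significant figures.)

V_out ≈ 9.70 V

Split the track: R_lower = x·R_p = 1.005 kΩ, R_upper = (1−x)·R_p = 1.545 kΩ.
(x·R_p) ‖ R_L = 0.7247 kΩ.
Loaded-divider output: V_out = 30.4 × 0.3192 = 9.705 V.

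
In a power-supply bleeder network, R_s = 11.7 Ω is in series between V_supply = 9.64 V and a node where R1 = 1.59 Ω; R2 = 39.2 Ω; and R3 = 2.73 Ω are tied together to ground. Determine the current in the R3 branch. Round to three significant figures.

I ≈ 0.273 A

Equivalent of the parallel group: R_p = 0.9797 Ω.
V_A by voltage divider: V_A = 9.64 × 0.9797/(11.7 + 0.9797) = 0.7448 V.
I(R3) = V_A / R3 = 0.7448/2.73 = 0.2728 A.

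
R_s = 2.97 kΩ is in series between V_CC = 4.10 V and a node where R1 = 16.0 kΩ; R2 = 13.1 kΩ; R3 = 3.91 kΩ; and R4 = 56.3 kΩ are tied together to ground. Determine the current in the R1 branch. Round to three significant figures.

I ≈ 0.115 mA

Equivalent of the parallel group: R_p = 2.425 kΩ.
V_A by voltage divider: V_A = 4.10 × 2.425/(2.97 + 2.425) = 1.843 V.
Branch current I = V_A/R1 = 1.843/16.0 = 0.1152 mA.
(Equivalently: I_total = 0.7599 mA, then current-divider fraction G_k/ΣG = 0.1516.)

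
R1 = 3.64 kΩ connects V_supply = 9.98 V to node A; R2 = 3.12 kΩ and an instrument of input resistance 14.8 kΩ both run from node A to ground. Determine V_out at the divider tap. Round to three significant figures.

V_out ≈ 4.14 V

First combine the lower leg with the load: R2 ‖ R_L = 2.577 kΩ.
Voltage divider with the loaded lower leg: V_out = 9.98 × 2.577/(3.64 + 2.577) = 9.98 × 0.4145 = 4.137 V.
(Unloaded it would be 4.61 V; the load pulls it down.)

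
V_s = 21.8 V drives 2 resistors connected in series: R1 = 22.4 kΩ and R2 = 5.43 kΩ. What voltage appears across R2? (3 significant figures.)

V ≈ 4.25 V

Total series resistance ΣR = 22.4 + 5.43 = 27.83 kΩ.
By the voltage-divider rule, V = 21.8 × 5.430/27.83 = 4.253 V.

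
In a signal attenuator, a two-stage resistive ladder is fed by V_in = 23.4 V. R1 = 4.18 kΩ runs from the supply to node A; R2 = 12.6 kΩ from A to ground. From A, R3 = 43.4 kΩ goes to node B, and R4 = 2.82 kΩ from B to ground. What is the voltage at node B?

The second stage (R3 + R4 = 46.22 kΩ) loads node A in parallel with R2.
R2 ‖ (R3+R4) = 9.901 kΩ.
First divider: V_A = V_in · 9.901/(4.18 + 9.901) = 16.45 V.
Then the unloaded second divider: V_B = V_A × R4/(R3+R4) = 16.45 × 0.06101 = 1.004 V.

V_B ≈ 1.00 V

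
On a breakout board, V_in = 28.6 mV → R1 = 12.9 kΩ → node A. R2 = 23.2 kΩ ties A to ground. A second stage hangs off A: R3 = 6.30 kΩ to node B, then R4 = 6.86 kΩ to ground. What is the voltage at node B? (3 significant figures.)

The second stage (R3 + R4 = 13.16 kΩ) loads node A in parallel with R2.
R2 ‖ (R3+R4) = 8.397 kΩ.
First divider: V_A = V_in · 8.397/(12.9 + 8.397) = 11.28 mV.
Then the unloaded second divider: V_B = V_A × R4/(R3+R4) = 11.28 × 0.5213 = 5.878 mV.

V_B ≈ 5.88 mV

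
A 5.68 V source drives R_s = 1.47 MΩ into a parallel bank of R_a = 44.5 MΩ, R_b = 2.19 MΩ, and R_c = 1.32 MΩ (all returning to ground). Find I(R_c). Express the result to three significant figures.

I ≈ 1.53 µA

Combine the parallel branches: R_p = (1/44.5 + 1/2.19 + 1/1.32)⁻¹ = 0.8086 MΩ.
Node voltage V_A = V_supply · R_p/(R_s + R_p) = 5.68 × 0.3549 = 2.016 V.
I(R_c) = V_A / R_c = 2.016/1.32 = 1.527 µA.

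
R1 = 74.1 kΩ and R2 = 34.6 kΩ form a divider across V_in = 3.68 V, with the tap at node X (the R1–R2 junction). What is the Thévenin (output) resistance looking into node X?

Looking into X with the source shorted: R_th = R1·R2/(R1+R2) = 74.10 × 34.6/108.7 = 23.59 kΩ.

R_th ≈ 23.6 kΩ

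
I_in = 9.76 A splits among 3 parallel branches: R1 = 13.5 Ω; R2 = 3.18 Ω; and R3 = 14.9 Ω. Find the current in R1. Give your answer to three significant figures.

Conductances: ΣG = 1/13.5 + 1/3.18 + 1/14.9 = 0.4557 (1/Ω).
R1 takes the fraction G_k/ΣG = 0.07407/0.4557 = 0.1626, so I = 9.76 × 0.1626 = 1.587 A.

I ≈ 1.59 A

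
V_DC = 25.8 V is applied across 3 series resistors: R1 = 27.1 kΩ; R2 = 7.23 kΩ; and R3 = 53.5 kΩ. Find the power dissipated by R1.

P ≈ 2.34 mW

ΣR = 87.83 kΩ → I = 25.8/87.83 = 0.2937 mA.
P(R1) = I²·R1 = (0.2937)² × 27.1 = 2.338 mW.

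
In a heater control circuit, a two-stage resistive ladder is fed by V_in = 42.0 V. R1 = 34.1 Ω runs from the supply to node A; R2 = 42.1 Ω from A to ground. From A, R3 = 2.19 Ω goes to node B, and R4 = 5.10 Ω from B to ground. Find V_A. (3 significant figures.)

The second stage (R3 + R4 = 7.290 Ω) loads node A in parallel with R2.
Effective lower resistance at A: R2 ‖ 7.290 = 6.214 Ω.
First divider: V_A = V_in · 6.214/(34.1 + 6.214) = 6.474 V.

V_A ≈ 6.47 V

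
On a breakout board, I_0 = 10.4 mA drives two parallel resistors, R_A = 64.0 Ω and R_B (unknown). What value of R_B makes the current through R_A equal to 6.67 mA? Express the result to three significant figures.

R_B ≈ 114 Ω

The fraction through R_A equals R_B/(R_A+R_B).
With f = 0.6413, R_B = R_A · f/(1−f) = 64.0 × 1.788 = 114.4 Ω.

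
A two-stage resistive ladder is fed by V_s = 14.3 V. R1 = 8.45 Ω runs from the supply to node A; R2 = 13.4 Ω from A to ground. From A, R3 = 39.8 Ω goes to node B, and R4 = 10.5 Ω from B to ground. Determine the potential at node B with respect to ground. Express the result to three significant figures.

The second stage (R3 + R4 = 50.30 Ω) loads node A in parallel with R2.
Effective lower resistance at A: R2 ‖ 50.30 = 10.58 Ω.
V_A = 14.3 × 10.58/(8.45 + 10.58) = 7.951 V.
Then the unloaded second divider: V_B = V_A × R4/(R3+R4) = 7.951 × 0.2087 = 1.660 V.

V_B ≈ 1.66 V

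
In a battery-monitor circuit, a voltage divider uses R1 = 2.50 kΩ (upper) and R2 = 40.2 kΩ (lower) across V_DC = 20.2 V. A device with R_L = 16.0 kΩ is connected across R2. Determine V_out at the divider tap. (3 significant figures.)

The load sits in parallel with R2, giving an effective lower resistance R2' = R2·R_L/(R2+R_L) = 11.44 kΩ.
Voltage divider with the loaded lower leg: V_out = 20.2 × 11.44/(2.50 + 11.44) = 20.2 × 0.8207 = 16.58 V.
(Unloaded it would be 19.0 V; the load pulls it down.)

V_out ≈ 16.6 V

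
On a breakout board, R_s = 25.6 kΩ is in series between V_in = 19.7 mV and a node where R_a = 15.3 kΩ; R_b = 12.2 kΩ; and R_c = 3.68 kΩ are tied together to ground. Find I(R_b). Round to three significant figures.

I ≈ 0.138 µA

Parallel bank: R_p = 1/(1/15.3 + 1/12.2 + 1/3.68) = 2.386 kΩ.
Node voltage V_A = V_in · R_p/(R_s + R_p) = 19.7 × 0.08527 = 1.680 mV.
Branch current I = V_A/R_b = 1.680/12.2 = 0.1377 µA.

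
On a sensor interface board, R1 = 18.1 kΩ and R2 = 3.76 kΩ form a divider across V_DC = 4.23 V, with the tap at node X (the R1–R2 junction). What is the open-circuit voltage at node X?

V_th ≈ 0.728 V

With X open, the divider is unloaded: V_th = 4.23 × 3.76/21.86 = 0.7276 V.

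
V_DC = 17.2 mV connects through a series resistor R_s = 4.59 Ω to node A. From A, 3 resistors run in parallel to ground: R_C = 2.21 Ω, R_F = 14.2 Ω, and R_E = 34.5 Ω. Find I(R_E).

Equivalent of the parallel group: R_p = 1.812 Ω.
V_A = 17.2 × 1.812/6.402 = 4.868 mV.
I(R_E) = V_A / R_E = 4.868/34.5 = 0.1411 mA.
(Check via current divider: I_total = 2.687 mA; share G_k/ΣG = 0.05252 → same result.)

I ≈ 0.141 mA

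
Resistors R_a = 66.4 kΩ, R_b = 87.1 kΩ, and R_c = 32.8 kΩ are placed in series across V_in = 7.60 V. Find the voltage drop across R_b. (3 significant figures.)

V ≈ 3.55 V

ΣR = 66.4 + 87.1 + 32.8 = 186.3 kΩ.
Voltage divider: V = V_in · (87.10 / 186.3) = 7.60 × 0.4675 = 3.553 V.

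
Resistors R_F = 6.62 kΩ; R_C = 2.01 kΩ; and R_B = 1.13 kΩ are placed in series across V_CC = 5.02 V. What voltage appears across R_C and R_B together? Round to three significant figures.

ΣR = 6.62 + 2.01 + 1.13 = 9.760 kΩ.
R_{R_C..R_B} = 2.01 + 1.13 = 3.140 kΩ.
V = V_CC · R/ΣR = 5.02 × 0.3217 = 1.615 V.

V ≈ 1.62 V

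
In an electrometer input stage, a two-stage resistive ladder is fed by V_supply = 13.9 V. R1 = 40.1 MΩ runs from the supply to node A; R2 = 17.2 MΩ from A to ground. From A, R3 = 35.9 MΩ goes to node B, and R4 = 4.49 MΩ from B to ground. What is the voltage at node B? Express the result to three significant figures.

V_B ≈ 0.357 V

The second stage (R3 + R4 = 40.39 MΩ) loads node A in parallel with R2.
Effective lower resistance at A: R2 ‖ 40.39 = 12.06 MΩ.
V_A = 13.9 × 12.06/(40.1 + 12.06) = 3.214 V.
Then the unloaded second divider: V_B = V_A × R4/(R3+R4) = 3.214 × 0.1112 = 0.3573 V.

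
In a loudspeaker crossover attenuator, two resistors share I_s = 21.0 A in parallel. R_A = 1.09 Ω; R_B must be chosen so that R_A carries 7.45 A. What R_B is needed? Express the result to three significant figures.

Two-branch current divider: I_A = I_s · R_B/(R_A + R_B).
7.45/21.0 = R_B/(R_A + R_B) → R_B = R_A · (0.3548)/(1 − 0.3548) = 1.09 × 0.5498 = 0.5993 Ω.

R_B ≈ 0.599 Ω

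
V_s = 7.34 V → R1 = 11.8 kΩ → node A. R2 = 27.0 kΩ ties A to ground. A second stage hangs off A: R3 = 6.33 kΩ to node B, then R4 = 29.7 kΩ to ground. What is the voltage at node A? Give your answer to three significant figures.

V_A ≈ 4.16 V

Node A sees R2 in parallel with the series input of stage 2, R3 + R4 = 36.03 kΩ.
Effective lower resistance at A: R2 ‖ 36.03 = 15.43 kΩ.
V_A = 7.34 × 15.43/(11.8 + 15.43) = 4.160 V.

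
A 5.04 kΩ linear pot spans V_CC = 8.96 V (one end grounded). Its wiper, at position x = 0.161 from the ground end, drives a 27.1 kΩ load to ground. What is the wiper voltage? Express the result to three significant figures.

V_out ≈ 1.41 V

Lower segment x·R_p = 0.8114 kΩ; upper segment (1−x)·R_p = 4.229 kΩ.
Lower segment in parallel with the load: 0.8114 ‖ 27.1 = 0.7878 kΩ.
Loaded-divider output: V_out = 8.96 × 0.1571 = 1.407 V.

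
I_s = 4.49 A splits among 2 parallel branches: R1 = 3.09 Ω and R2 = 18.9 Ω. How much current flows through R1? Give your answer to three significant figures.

Two-branch current divider: I_k = I_s · R_other/(R_1 + R_2).
I(R1) = 4.49 × 18.9/(3.09 + 18.9) = 4.49 × 0.8595 = 3.859 A.

I ≈ 3.86 A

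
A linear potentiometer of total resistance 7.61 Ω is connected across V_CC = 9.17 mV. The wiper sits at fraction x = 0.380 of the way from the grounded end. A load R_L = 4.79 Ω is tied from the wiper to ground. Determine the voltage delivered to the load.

V_out ≈ 2.54 mV

Split the track: R_lower = x·R_p = 2.892 Ω, R_upper = (1−x)·R_p = 4.718 Ω.
R_L loads the lower segment: effective lower R = 1.803 Ω.
Then V_out = V_CC · 1.803/(4.718 + 1.803) = 2.536 mV.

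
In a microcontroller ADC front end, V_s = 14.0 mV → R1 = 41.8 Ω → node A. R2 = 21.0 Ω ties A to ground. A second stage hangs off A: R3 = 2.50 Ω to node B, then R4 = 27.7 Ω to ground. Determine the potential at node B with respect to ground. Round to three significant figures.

Looking into the second stage from A: R3 + R4 = 30.20 Ω appears in parallel with R2.
Effective lower resistance at A: R2 ‖ 30.20 = 12.39 Ω.
First divider: V_A = V_s · 12.39/(41.8 + 12.39) = 3.200 mV.
Then the unloaded second divider: V_B = V_A × R4/(R3+R4) = 3.200 × 0.9172 = 2.935 mV.

V_B ≈ 2.94 mV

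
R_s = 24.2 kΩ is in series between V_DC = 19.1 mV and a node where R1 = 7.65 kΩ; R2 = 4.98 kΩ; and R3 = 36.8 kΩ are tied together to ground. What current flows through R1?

I ≈ 0.258 µA

Equivalent of the parallel group: R_p = 2.788 kΩ.
V_A by voltage divider: V_A = 19.1 × 2.788/(24.2 + 2.788) = 1.973 mV.
I(R1) = V_A / R1 = 1.973/7.65 = 0.2579 µA.
(Check via current divider: I_total = 0.7077 µA; share G_k/ΣG = 0.3644 → same result.)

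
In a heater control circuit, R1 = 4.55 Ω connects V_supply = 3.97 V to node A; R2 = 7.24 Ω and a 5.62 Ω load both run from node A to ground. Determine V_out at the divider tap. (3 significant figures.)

V_out ≈ 1.63 V

First combine the lower leg with the load: R2 ‖ R_L = 3.164 Ω.
Voltage divider with the loaded lower leg: V_out = 3.97 × 3.164/(4.55 + 3.164) = 3.97 × 0.4102 = 1.628 V.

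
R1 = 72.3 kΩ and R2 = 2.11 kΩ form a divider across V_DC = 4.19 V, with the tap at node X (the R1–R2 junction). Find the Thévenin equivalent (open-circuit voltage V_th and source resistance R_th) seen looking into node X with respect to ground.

V_th ≈ 0.119 V, R_th ≈ 2.05 kΩ

Open-circuit (no load on X): V_th = V_DC · R2/(R1 + R2) = 4.19 × 2.11/(72.30 + 2.11) = 0.1188 V.
With V_DC suppressed (replaced by a short), R_th = R1 ‖ R2 = (72.30 × 2.11)/(72.30 + 2.11) = 2.050 kΩ.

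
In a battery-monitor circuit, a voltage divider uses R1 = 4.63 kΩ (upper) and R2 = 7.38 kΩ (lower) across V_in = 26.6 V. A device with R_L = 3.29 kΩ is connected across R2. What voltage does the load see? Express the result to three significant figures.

V_out ≈ 8.77 V

R2 ‖ R_L = (7.38 × 3.29)/(7.38 + 3.29) = 2.276 kΩ.
Then V_out = V_in · R2'/(R1 + R2') = 26.6 × 2.276/6.906 = 8.765 V.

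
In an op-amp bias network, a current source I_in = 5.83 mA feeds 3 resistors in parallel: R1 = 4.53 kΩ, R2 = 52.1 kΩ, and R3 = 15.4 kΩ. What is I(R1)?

I ≈ 4.22 mA

ΣG = 1/4.53 + 1/52.1 + 1/15.4 = 0.3049.
By the current-divider rule, I = I_in · G_k/ΣG = 5.83 × 0.7241 = 4.221 mA.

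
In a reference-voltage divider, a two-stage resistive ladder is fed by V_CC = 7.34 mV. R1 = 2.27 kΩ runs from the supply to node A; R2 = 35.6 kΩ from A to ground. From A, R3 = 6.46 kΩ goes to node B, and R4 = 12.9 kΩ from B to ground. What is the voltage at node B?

Node A sees R2 in parallel with the series input of stage 2, R3 + R4 = 19.36 kΩ.
R2 ‖ (R3+R4) = 12.54 kΩ.
First divider: V_A = V_CC · 12.54/(2.27 + 12.54) = 6.215 mV.
Then the unloaded second divider: V_B = V_A × R4/(R3+R4) = 6.215 × 0.6663 = 4.141 mV.

V_B ≈ 4.14 mV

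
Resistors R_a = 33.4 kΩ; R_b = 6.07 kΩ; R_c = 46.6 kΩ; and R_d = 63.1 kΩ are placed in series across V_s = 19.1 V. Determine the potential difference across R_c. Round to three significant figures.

V ≈ 5.97 V

ΣR = 33.4 + 6.07 + 46.6 + 63.1 = 149.2 kΩ.
Voltage divider: V = V_s · (46.60 / 149.2) = 19.1 × 0.3124 = 5.967 V.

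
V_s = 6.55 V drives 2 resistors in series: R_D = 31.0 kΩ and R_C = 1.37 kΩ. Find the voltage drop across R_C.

V ≈ 0.277 V

Series total: ΣR = 31.0 + 1.37 = 32.37 kΩ.
V = V_s · R/ΣR = 6.55 × 0.04232 = 0.2772 V.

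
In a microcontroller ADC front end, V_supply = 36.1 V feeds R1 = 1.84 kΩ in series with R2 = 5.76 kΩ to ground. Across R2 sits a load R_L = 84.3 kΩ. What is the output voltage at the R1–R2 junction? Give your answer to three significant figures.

V_out ≈ 26.9 V

The load sits in parallel with R2, giving an effective lower resistance R2' = R2·R_L/(R2+R_L) = 5.392 kΩ.
Then V_out = V_supply · R2'/(R1 + R2') = 36.1 × 5.392/7.232 = 26.91 V.
(Unloaded it would be 27.4 V; the load pulls it down.)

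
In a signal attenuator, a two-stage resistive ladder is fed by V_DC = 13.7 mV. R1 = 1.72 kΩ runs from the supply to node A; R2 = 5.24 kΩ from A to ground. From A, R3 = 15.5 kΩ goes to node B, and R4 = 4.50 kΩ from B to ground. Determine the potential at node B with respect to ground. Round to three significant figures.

Looking into the second stage from A: R3 + R4 = 20.00 kΩ appears in parallel with R2.
R2 ‖ (R3+R4) = 4.152 kΩ.
V_A = 13.7 × 4.152/(1.72 + 4.152) = 9.687 mV.
V_B = V_A × 0.2250 = 2.180 mV.

V_B ≈ 2.18 mV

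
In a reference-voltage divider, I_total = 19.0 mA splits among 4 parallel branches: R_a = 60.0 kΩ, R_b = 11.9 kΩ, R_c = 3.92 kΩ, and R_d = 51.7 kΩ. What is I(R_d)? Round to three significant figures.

I ≈ 0.980 mA

Conductances: ΣG = 1/60.0 + 1/11.9 + 1/3.92 + 1/51.7 = 0.3751 (1/kΩ).
By the current-divider rule, I = I_total · G_k/ΣG = 19.0 × 0.05156 = 0.9796 mA.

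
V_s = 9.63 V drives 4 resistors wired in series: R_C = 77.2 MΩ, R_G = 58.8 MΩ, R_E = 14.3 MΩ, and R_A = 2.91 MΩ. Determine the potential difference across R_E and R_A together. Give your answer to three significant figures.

Series total: ΣR = 77.2 + 58.8 + 14.3 + 2.91 = 153.2 MΩ.
R_{R_E..R_A} = 14.3 + 2.91 = 17.21 MΩ.
Voltage divider: V = V_s · (17.21 / 153.2) = 9.63 × 0.1123 = 1.082 V.

V ≈ 1.08 V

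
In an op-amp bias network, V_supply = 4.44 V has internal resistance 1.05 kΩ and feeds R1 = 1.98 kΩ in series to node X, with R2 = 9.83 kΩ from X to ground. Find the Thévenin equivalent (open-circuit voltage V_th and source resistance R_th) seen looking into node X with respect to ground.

V_th ≈ 3.39 V, R_th ≈ 2.32 kΩ

R1' = 1.05 + 1.98 = 3.030 kΩ (source resistance + R1).
Open-circuit (no load on X): V_th = V_supply · R2/(R1' + R2) = 4.44 × 9.83/(3.030 + 9.83) = 3.394 V.
With V_supply suppressed (replaced by a short), R_th = R1' ‖ R2 = (3.030 × 9.83)/(3.030 + 9.83) = 2.316 kΩ.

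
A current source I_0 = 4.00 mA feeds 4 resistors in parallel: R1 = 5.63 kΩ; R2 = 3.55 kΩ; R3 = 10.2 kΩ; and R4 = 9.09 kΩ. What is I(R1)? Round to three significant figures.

I ≈ 1.06 mA

ΣG = 1/5.63 + 1/3.55 + 1/10.2 + 1/9.09 = 0.6674.
Current divider: I(R1) = I_0 · G_k/ΣG = 4.00 × (0.1776/0.6674) = 4.00 × 0.2662 = 1.065 mA.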